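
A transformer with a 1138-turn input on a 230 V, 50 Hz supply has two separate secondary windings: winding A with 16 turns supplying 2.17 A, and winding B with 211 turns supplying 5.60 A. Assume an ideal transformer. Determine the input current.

I_in ≈ 1.07 A

V_A = 230 × 16/1138 = 3.2337 V; V_B = 230 × 211/1138 = 42.645 V.
P_out = V_A I_A + V_B I_B = 3.2337×2.17 + 42.645×5.60 = 7.0172 + 238.81 = 245.83 W.
Ideal ⇒ P_in = P_out, so I_in = P_out/V_in = 245.83/230 = 1.07 A.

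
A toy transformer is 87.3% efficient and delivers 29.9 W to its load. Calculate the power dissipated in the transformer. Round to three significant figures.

P_loss ≈ 4.35 W

P_in = P_out/η = 29.9/0.873 = 34.2497 W.
P_loss = P_in − P_out = 34.2497 − 29.9 = 4.35 W.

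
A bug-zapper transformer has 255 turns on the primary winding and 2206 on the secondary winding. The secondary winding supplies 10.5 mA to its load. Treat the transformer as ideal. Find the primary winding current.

For an ideal transformer I_p/I_s = N_s/N_p, so I_p = 0.0105 × 2206/255 = 0.0908 A.

I_p ≈ 0.0908 A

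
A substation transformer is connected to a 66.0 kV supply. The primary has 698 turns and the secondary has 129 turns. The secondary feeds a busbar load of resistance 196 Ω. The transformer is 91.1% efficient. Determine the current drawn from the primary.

I_p ≈ 12.6 A

V_s = 66000 × 129/698 = 12198 V.
I_s = V_s/R = 12198/196 = 62.233 A.
P_out = V_s I_s = 12198 × 62.233 = 759100 W.
P_in = P_out/η = 759100/0.911 = 833260 W.
I_p = P_in/V_p = 833260/66000 = 12.6 A.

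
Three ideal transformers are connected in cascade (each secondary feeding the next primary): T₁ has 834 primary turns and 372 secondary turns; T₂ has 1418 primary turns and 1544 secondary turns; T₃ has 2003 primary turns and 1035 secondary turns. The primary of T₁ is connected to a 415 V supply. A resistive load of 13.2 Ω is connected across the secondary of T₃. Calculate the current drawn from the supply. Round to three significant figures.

After T₁: V = 415.00 × 372/834 = 185.11 V.
After T₂: V = 185.11 × 1544/1418 = 201.56 V.
After T₃: V = 201.56 × 1035/2003 = 104.15 V.
I_load = 104.15/13.2 = 7.8901 A, so P_out = 104.15 × 7.8901 = 821.74 W.
All ideal ⇒ P_in = P_out, so I_supply = 821.74/415 = 1.98 A.

I_supply ≈ 1.98 A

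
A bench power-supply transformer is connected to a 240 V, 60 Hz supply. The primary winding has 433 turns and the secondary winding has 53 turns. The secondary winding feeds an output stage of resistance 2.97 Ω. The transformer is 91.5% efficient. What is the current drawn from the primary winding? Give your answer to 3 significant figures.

I_p ≈ 1.32 A

V_s = 240 × 53/433 = 29.376 V.
I_s = V_s/R = 29.376/2.97 = 9.8911 A.
P_out = V_s I_s = 29.376 × 9.8911 = 290.56 W.
P_in = P_out/η = 290.56/0.915 = 317.56 W.
I_p = P_in/V_p = 317.56/240 = 1.32 A.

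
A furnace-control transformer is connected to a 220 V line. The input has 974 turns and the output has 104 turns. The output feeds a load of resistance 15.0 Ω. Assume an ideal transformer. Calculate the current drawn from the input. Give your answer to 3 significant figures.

V_out = V_in × N_out/N_in = 220 × 104/974 = 23.491 V.
I_out = V_out/R = 23.491/15.0 = 1.5661 A.
For an ideal transformer I_in N_in = I_out N_out, so I_in = 1.5661 × 104/974 = 0.167 A.

I_in ≈ 0.167 A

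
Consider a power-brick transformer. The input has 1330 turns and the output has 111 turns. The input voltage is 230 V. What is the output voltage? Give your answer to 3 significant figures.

V_out/V_in = N_out/N_in, so V_out = 230 × 111/1330 = 19.2 V.

V_out ≈ 19.2 V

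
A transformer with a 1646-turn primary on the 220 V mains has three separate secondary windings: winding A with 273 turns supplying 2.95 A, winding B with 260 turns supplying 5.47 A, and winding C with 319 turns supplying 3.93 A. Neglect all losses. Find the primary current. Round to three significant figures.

I_p ≈ 2.11 A

V_A = 220 × 273/1646 = 36.488 V; V_B = 220 × 260/1646 = 34.751 V; V_C = 220 × 319/1646 = 42.637 V.
P_out = V_A I_A + V_B I_B + V_C I_C = 36.488×2.95 + 34.751×5.47 + 42.637×3.93 = 107.64 + 190.09 + 167.56 = 465.29 W.
Ideal ⇒ P_in = P_out, so I_p = P_out/V_p = 465.29/220 = 2.11 A.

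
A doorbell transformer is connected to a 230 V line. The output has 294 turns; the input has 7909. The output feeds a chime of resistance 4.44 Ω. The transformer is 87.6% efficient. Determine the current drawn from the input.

I_in ≈ 0.0817 A

V_out = 230 × 294/7909 = 8.5498 V.
I_out = V_out/R = 8.5498/4.44 = 1.9256 A.
P_out = V_out I_out = 8.5498 × 1.9256 = 16.464 W.
P_in = P_out/η = 16.464/0.876 = 18.794 W.
I_in = P_in/V_in = 18.794/230 = 0.0817 A.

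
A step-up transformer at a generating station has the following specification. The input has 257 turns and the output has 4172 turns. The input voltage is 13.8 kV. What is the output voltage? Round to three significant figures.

V_out/V_in = N_out/N_in, so V_out = 13800 × 4172/257 = 224000 V.

V_out ≈ 224000 V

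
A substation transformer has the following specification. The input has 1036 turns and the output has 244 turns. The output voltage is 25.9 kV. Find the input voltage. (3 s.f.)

V_in/V_out = N_in/N_out, so V_in = 25900 × 1036/244 = 110000 V.

V_in ≈ 110000 V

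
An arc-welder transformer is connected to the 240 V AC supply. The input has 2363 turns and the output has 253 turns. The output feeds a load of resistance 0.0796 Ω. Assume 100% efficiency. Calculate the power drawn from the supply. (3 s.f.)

P ≈ 8300 W

V_out = V_in × N_out/N_in = 240 × 253/2363 = 25.696 V.
I_out = V_out/R = 25.696/0.0796 = 322.82 A.
I_in = I_out × N_out/N_in = 322.82 × 253/2363 = 34.563 A.
P = V_in I_in = 240 × 34.563 = 8300 W.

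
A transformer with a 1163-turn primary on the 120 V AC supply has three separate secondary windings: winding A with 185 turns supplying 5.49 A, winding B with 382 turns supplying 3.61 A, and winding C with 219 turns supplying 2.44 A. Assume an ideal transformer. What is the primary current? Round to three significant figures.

I_p ≈ 2.52 A

V_A = 120 × 185/1163 = 19.089 V; V_B = 120 × 382/1163 = 39.415 V; V_C = 120 × 219/1163 = 22.597 V.
P_out = V_A I_A + V_B I_B + V_C I_C = 19.089×5.49 + 39.415×3.61 + 22.597×2.44 = 104.80 + 142.29 + 55.136 = 302.22 W.
Ideal ⇒ P_in = P_out, so I_p = P_out/V_p = 302.22/120 = 2.52 A.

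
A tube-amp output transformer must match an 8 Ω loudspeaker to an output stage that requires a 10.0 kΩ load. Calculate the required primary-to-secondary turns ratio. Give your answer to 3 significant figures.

N_p/N_s ≈ 35.4

Z_p/Z_s = (N_p/N_s)², so N_p/N_s = √(10000/8) = √1250 = 35.4.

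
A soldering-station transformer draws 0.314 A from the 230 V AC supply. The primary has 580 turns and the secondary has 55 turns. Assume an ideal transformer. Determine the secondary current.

I_s ≈ 3.31 A

I_s/I_p = N_p/N_s, so I_s = 0.314 × 580/55 = 3.31 A.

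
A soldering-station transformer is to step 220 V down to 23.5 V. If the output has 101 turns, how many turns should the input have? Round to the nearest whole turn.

N_in/N_out = V_in/V_out, so N_in = 101 × 220/23.5 = 945.5 ≈ 946 turns.

N_in = 946 turns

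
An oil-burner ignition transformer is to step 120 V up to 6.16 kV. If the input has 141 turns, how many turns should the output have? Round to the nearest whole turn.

N_out = 7238 turns

N_out/N_in = V_out/V_in, so N_out = 141 × 6160/120 = 7238.0 ≈ 7238 turns.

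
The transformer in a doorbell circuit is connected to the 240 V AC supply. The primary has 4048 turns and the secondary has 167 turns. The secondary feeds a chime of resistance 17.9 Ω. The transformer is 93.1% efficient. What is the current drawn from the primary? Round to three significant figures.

I_p ≈ 0.0245 A

V_s = 240 × 167/4048 = 9.9012 V.
I_s = V_s/R = 9.9012/17.9 = 0.55314 A.
P_out = V_s I_s = 9.9012 × 0.55314 = 5.4767 W.
P_in = P_out/η = 5.4767/0.931 = 5.8826 W.
I_p = P_in/V_p = 5.8826/240 = 0.0245 A.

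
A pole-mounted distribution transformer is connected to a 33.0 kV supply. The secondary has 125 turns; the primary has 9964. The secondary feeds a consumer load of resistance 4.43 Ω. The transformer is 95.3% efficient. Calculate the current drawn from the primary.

I_p ≈ 1.23 A

V_s = 33000 × 125/9964 = 413.99 V.
I_s = V_s/R = 413.99/4.43 = 93.452 A.
P_out = V_s I_s = 413.99 × 93.452 = 38688 W.
P_in = P_out/η = 38688/0.953 = 40596 W.
I_p = P_in/V_p = 40596/33000 = 1.23 A.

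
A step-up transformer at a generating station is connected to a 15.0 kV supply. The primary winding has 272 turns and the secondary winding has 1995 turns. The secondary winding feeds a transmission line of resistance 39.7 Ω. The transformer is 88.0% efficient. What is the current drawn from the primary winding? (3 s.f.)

I_p ≈ 23100 A

V_s = 15000 × 1995/272 = 110020 V.
I_s = V_s/R = 110020/39.7 = 2771.2 A.
P_out = V_s I_s = 110020 × 2771.2 = 3.0489×10^8 W.
P_in = P_out/η = 3.0489×10^8/0.880 = 3.4646×10^8 W.
I_p = P_in/V_p = 3.4646×10^8/15000 = 23100 A.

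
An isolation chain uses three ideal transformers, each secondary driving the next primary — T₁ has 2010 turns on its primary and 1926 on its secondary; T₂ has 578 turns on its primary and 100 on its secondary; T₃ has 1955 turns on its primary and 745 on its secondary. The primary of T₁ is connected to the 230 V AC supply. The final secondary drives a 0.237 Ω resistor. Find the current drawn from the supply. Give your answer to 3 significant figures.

I_supply ≈ 3.87 A

Secondary of T₁: V = 230.00 × 1926/2010 = 220.39 V.
Secondary of T₂: V = 220.39 × 100/578 = 38.129 V.
Secondary of T₃: V = 38.129 × 745/1955 = 14.530 V.
I_load = 14.530/0.237 = 61.309 A, so P_out = 14.530 × 61.309 = 890.82 W.
All ideal ⇒ P_in = P_out, so I_supply = 890.82/230 = 3.87 A.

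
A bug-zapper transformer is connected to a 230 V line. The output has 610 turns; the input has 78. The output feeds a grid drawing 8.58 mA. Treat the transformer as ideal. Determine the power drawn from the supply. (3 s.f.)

P ≈ 15.4 W

I_in = I_out × N_out/N_in = 0.00858 × 610/78 = 0.067100 A.
P = V_in I_in = 230 × 0.067100 = 15.4 W.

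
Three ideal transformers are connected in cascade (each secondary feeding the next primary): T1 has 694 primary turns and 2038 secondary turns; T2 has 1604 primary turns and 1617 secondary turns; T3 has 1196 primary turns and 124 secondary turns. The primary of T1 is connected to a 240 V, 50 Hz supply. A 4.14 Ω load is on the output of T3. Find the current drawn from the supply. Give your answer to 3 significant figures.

I_supply ≈ 5.46 A

Secondary of T1: V = 240.00 × 2038/694 = 704.78 V.
Secondary of T2: V = 704.78 × 1617/1604 = 710.50 V.
Secondary of T3: V = 710.50 × 124/1196 = 73.663 V.
I_load = 73.663/4.14 = 17.793 A, so P_out = 73.663 × 17.793 = 1310.7 W.
All ideal ⇒ P_in = P_out, so I_supply = 1310.7/240 = 5.46 A.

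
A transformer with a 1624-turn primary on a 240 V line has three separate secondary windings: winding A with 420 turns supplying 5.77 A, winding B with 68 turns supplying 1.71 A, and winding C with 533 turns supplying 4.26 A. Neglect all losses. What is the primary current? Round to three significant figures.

V_A = 240 × 420/1624 = 62.069 V; V_B = 240 × 68/1624 = 10.049 V; V_C = 240 × 533/1624 = 78.768 V.
P_out = V_A I_A + V_B I_B + V_C I_C = 62.069×5.77 + 10.049×1.71 + 78.768×4.26 = 358.14 + 17.184 + 335.55 = 710.88 W.
Ideal ⇒ P_in = P_out, so I_p = P_out/V_p = 710.88/240 = 2.96 A.

I_p ≈ 2.96 A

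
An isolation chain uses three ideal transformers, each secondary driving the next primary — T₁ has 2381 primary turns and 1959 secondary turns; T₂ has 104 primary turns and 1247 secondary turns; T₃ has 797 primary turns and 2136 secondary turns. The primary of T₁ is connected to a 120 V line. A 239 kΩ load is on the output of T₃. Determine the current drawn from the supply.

After T₁: V = 120.00 × 1959/2381 = 98.732 V.
After T₂: V = 98.732 × 1247/104 = 1183.8 V.
After T₃: V = 1183.8 × 2136/797 = 3172.7 V.
I_load = 3172.7/239000 = 0.013275 A, so P_out = 3172.7 × 0.013275 = 42.118 W.
All ideal ⇒ P_in = P_out, so I_supply = 42.118/120 = 0.351 A.

I_supply ≈ 0.351 A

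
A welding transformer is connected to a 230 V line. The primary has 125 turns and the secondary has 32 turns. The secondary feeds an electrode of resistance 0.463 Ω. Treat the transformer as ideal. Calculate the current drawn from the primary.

V_s = V_p × N_s/N_p = 230 × 32/125 = 58.880 V.
I_s = V_s/R = 58.880/0.463 = 127.17 A.
For an ideal transformer I_p N_p = I_s N_s, so I_p = 127.17 × 32/125 = 32.6 A.

I_p ≈ 32.6 A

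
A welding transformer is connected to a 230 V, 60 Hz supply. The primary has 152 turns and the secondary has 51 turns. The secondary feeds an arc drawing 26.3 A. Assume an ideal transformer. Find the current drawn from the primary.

For an ideal transformer I_p N_p = I_s N_s, so I_p = 26.3 × 51/152 = 8.82 A.

I_p ≈ 8.82 A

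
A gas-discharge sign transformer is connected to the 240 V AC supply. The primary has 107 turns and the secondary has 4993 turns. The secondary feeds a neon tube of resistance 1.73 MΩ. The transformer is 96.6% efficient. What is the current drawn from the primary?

V_s = 240 × 4993/107 = 11199 V.
I_s = V_s/R = 11199/(1.73×10^6) = 0.0064736 A.
P_out = V_s I_s = 11199 × 0.0064736 = 72.499 W.
P_in = P_out/η = 72.499/0.966 = 75.051 W.
I_p = P_in/V_p = 75.051/240 = 0.313 A.

I_p ≈ 0.313 A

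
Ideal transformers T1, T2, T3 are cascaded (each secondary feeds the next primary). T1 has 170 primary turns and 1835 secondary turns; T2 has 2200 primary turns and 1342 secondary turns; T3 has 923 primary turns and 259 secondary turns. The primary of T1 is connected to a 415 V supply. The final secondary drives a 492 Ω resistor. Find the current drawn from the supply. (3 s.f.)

I_supply ≈ 2.88 A

After T1: V = 415.00 × 1835/170 = 4479.6 V.
After T2: V = 4479.6 × 1342/2200 = 2732.5 V.
After T3: V = 2732.5 × 259/923 = 766.77 V.
I_load = 766.77/492 = 1.5585 A, so P_out = 766.77 × 1.5585 = 1195.0 W.
All ideal ⇒ P_in = P_out, so I_supply = 1195.0/415 = 2.88 A.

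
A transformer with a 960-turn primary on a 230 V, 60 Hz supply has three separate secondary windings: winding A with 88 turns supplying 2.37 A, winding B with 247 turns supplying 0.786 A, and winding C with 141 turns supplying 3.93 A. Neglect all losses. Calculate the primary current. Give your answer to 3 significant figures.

I_p ≈ 0.997 A

V_A = 230 × 88/960 = 21.083 V; V_B = 230 × 247/960 = 59.177 V; V_C = 230 × 141/960 = 33.781 V.
P_out = V_A I_A + V_B I_B + V_C I_C = 21.083×2.37 + 59.177×0.786 + 33.781×3.93 = 49.968 + 46.513 + 132.76 = 229.24 W.
Ideal ⇒ P_in = P_out, so I_p = P_out/V_p = 229.24/230 = 0.997 A.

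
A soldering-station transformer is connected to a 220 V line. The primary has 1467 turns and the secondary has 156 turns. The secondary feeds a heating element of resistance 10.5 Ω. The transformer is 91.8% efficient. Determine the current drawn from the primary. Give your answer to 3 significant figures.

I_p ≈ 0.258 A

V_s = 220 × 156/1467 = 23.395 V.
I_s = V_s/R = 23.395/10.5 = 2.2281 A.
P_out = V_s I_s = 23.395 × 2.2281 = 52.125 W.
P_in = P_out/η = 52.125/0.918 = 56.781 W.
I_p = P_in/V_p = 56.781/220 = 0.258 A.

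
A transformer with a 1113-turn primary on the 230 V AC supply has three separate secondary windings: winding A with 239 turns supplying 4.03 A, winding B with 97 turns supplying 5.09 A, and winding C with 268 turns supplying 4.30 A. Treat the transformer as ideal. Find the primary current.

V_A = 230 × 239/1113 = 49.389 V; V_B = 230 × 97/1113 = 20.045 V; V_C = 230 × 268/1113 = 55.382 V.
P_out = V_A I_A + V_B I_B + V_C I_C = 49.389×4.03 + 20.045×5.09 + 55.382×4.30 = 199.04 + 102.03 + 238.14 = 539.21 W.
Ideal ⇒ P_in = P_out, so I_p = P_out/V_p = 539.21/230 = 2.34 A.

I_p ≈ 2.34 A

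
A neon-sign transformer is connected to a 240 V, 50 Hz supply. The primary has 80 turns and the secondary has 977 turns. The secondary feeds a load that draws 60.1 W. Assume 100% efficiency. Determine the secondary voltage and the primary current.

V_s ≈ 2930 V, I_p ≈ 0.250 A

V_s = V_p × N_s/N_p = 240 × 977/80 = 2931.0 V.
I_s = P/V_s = 60.1/2931.0 = 0.020505 A.
I_p = I_s × N_s/N_p = 0.020505 × 977/80 = 0.250 A.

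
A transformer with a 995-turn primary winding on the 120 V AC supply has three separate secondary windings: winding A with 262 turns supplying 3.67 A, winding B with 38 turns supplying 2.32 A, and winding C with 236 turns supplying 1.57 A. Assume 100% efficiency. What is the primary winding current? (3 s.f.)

V_A = 120 × 262/995 = 31.598 V; V_B = 120 × 38/995 = 4.5829 V; V_C = 120 × 236/995 = 28.462 V.
P_out = V_A I_A + V_B I_B + V_C I_C = 31.598×3.67 + 4.5829×2.32 + 28.462×1.57 = 115.96 + 10.632 + 44.686 = 171.28 W.
Ideal ⇒ P_in = P_out, so I_p = P_out/V_p = 171.28/120 = 1.43 A.

I_p ≈ 1.43 A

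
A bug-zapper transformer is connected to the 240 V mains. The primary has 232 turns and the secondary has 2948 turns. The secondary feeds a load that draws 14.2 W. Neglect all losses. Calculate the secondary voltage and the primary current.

V_s = V_p × N_s/N_p = 240 × 2948/232 = 3049.7 V.
I_s = P/V_s = 14.2/3049.7 = 0.0046563 A.
I_p = I_s × N_s/N_p = 0.0046563 × 2948/232 = 0.0592 A.

V_s ≈ 3050 V, I_p ≈ 0.0592 A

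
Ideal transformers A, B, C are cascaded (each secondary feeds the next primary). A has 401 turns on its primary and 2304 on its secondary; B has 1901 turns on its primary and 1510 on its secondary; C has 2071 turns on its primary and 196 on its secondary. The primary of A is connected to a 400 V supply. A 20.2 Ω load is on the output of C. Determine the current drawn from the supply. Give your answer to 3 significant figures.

I_supply ≈ 3.69 A

After A: V = 400.00 × 2304/401 = 2298.3 V.
After B: V = 2298.3 × 1510/1901 = 1825.5 V.
After C: V = 1825.5 × 196/2071 = 172.77 V.
I_load = 172.77/20.2 = 8.5530 A, so P_out = 172.77 × 8.5530 = 1477.7 W.
All ideal ⇒ P_in = P_out, so I_supply = 1477.7/400 = 3.69 A.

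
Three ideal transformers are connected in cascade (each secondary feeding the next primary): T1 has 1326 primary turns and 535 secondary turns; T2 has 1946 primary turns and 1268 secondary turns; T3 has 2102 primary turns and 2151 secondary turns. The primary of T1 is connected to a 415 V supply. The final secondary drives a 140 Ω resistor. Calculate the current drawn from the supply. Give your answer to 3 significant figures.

After T1: V = 415.00 × 535/1326 = 167.44 V.
After T2: V = 167.44 × 1268/1946 = 109.10 V.
After T3: V = 109.10 × 2151/2102 = 111.65 V.
I_load = 111.65/140 = 0.79747 A, so P_out = 111.65 × 0.79747 = 89.034 W.
All ideal ⇒ P_in = P_out, so I_supply = 89.034/415 = 0.215 A.

I_supply ≈ 0.215 A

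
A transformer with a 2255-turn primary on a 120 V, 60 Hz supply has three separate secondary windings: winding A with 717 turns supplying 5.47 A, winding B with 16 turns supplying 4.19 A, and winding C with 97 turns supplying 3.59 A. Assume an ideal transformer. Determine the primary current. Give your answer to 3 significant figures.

I_p ≈ 1.92 A

V_A = 120 × 717/2255 = 38.155 V; V_B = 120 × 16/2255 = 0.85144 V; V_C = 120 × 97/2255 = 5.1619 V.
P_out = V_A I_A + V_B I_B + V_C I_C = 38.155×5.47 + 0.85144×4.19 + 5.1619×3.59 = 208.71 + 3.5675 + 18.531 = 230.81 W.
Ideal ⇒ P_in = P_out, so I_p = P_out/V_p = 230.81/120 = 1.92 A.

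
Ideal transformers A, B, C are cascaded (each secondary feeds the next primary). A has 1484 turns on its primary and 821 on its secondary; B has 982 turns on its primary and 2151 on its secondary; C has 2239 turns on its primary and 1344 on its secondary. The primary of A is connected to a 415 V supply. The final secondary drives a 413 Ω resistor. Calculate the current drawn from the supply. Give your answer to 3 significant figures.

After A: V = 415.00 × 821/1484 = 229.59 V.
After B: V = 229.59 × 2151/982 = 502.91 V.
After C: V = 502.91 × 1344/2239 = 301.88 V.
I_load = 301.88/413 = 0.73094 A, so P_out = 301.88 × 0.73094 = 220.65 W.
All ideal ⇒ P_in = P_out, so I_supply = 220.65/415 = 0.532 A.

I_supply ≈ 0.532 A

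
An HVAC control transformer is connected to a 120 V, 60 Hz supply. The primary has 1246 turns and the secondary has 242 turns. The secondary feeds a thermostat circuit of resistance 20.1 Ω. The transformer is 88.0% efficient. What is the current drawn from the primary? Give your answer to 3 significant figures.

I_p ≈ 0.256 A

V_s = 120 × 242/1246 = 23.307 V.
I_s = V_s/R = 23.307/20.1 = 1.1595 A.
P_out = V_s I_s = 23.307 × 1.1595 = 27.025 W.
P_in = P_out/η = 27.025/0.880 = 30.710 W.
I_p = P_in/V_p = 30.710/120 = 0.256 A.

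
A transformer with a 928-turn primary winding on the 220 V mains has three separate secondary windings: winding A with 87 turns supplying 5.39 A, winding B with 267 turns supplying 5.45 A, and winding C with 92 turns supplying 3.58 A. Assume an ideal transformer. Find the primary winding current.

I_p ≈ 2.43 A

V_A = 220 × 87/928 = 20.625 V; V_B = 220 × 267/928 = 63.297 V; V_C = 220 × 92/928 = 21.810 V.
P_out = V_A I_A + V_B I_B + V_C I_C = 20.625×5.39 + 63.297×5.45 + 21.810×3.58 = 111.17 + 344.97 + 78.081 = 534.22 W.
Ideal ⇒ P_in = P_out, so I_p = P_out/V_p = 534.22/220 = 2.43 A.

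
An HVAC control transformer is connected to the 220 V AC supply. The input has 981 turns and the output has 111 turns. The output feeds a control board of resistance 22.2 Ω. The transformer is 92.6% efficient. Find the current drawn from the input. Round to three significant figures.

I_in ≈ 0.137 A

V_out = 220 × 111/981 = 24.893 V.
I_out = V_out/R = 24.893/22.2 = 1.1213 A.
P_out = V_out I_out = 24.893 × 1.1213 = 27.913 W.
P_in = P_out/η = 27.913/0.926 = 30.143 W.
I_in = P_in/V_in = 30.143/220 = 0.137 A.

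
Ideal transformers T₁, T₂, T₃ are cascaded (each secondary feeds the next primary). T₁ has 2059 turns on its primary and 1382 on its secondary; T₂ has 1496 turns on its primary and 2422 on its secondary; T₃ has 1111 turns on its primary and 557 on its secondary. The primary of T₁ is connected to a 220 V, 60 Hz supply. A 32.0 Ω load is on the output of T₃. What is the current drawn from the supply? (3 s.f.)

I_supply ≈ 2.04 A

After T₁: V = 220.00 × 1382/2059 = 147.66 V.
After T₂: V = 147.66 × 2422/1496 = 239.07 V.
After T₃: V = 239.07 × 557/1111 = 119.86 V.
I_load = 119.86/32.0 = 3.7455 A, so P_out = 119.86 × 3.7455 = 448.92 W.
All ideal ⇒ P_in = P_out, so I_supply = 448.92/220 = 2.04 A.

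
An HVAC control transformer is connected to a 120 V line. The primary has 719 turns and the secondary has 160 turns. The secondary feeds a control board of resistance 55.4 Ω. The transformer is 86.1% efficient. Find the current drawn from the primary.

V_s = 120 × 160/719 = 26.704 V.
I_s = V_s/R = 26.704/55.4 = 0.48202 A.
P_out = V_s I_s = 26.704 × 0.48202 = 12.872 W.
P_in = P_out/η = 12.872/0.861 = 14.950 W.
I_p = P_in/V_p = 14.950/120 = 0.125 A.

I_p ≈ 0.125 A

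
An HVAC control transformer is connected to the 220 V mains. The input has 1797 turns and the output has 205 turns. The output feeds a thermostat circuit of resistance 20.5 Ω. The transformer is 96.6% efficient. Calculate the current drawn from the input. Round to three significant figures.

I_in ≈ 0.145 A

V_out = 220 × 205/1797 = 25.097 V.
I_out = V_out/R = 25.097/20.5 = 1.2243 A.
P_out = V_out I_out = 25.097 × 1.2243 = 30.726 W.
P_in = P_out/η = 30.726/0.966 = 31.807 W.
I_in = P_in/V_in = 31.807/220 = 0.145 A.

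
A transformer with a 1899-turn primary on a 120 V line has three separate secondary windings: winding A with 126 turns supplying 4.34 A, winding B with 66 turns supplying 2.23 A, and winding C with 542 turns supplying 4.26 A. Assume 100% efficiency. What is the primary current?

V_A = 120 × 126/1899 = 7.9621 V; V_B = 120 × 66/1899 = 4.1706 V; V_C = 120 × 542/1899 = 34.250 V.
P_out = V_A I_A + V_B I_B + V_C I_C = 7.9621×4.34 + 4.1706×2.23 + 34.250×4.26 = 34.555 + 9.3005 + 145.90 = 189.76 W.
Ideal ⇒ P_in = P_out, so I_p = P_out/V_p = 189.76/120 = 1.58 A.

I_p ≈ 1.58 A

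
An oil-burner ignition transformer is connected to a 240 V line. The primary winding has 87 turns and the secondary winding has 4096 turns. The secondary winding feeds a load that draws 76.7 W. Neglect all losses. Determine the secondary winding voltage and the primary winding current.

V_s = V_p × N_s/N_p = 240 × 4096/87 = 11299 V.
I_s = P/V_s = 76.7/11299 = 0.0067880 A.
I_p = I_s × N_s/N_p = 0.0067880 × 4096/87 = 0.320 A.

V_s ≈ 11300 V, I_p ≈ 0.320 A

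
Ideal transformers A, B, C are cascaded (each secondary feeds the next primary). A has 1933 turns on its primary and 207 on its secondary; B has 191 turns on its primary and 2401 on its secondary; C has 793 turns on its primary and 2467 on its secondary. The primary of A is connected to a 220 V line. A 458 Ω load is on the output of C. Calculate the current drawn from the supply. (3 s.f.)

I_supply ≈ 8.42 A

After A: V = 220.00 × 207/1933 = 23.559 V.
After B: V = 23.559 × 2401/191 = 296.16 V.
After C: V = 296.16 × 2467/793 = 921.33 V.
I_load = 921.33/458 = 2.0116 A, so P_out = 921.33 × 2.0116 = 1853.4 W.
All ideal ⇒ P_in = P_out, so I_supply = 1853.4/220 = 8.42 A.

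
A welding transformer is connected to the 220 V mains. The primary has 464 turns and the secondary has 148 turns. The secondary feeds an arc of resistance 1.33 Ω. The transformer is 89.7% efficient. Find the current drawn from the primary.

I_p ≈ 18.8 A

V_s = 220 × 148/464 = 70.172 V.
I_s = V_s/R = 70.172/1.33 = 52.761 A.
P_out = V_s I_s = 70.172 × 52.761 = 3702.4 W.
P_in = P_out/η = 3702.4/0.897 = 4127.5 W.
I_p = P_in/V_p = 4127.5/220 = 18.8 A.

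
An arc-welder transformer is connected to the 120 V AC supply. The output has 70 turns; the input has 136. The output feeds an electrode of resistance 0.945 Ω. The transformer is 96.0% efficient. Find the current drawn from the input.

I_in ≈ 35.0 A

V_out = 120 × 70/136 = 61.765 V.
I_out = V_out/R = 61.765/0.945 = 65.359 A.
P_out = V_out I_out = 61.765 × 65.359 = 4036.9 W.
P_in = P_out/η = 4036.9/0.960 = 4205.1 W.
I_in = P_in/V_in = 4205.1/120 = 35.0 A.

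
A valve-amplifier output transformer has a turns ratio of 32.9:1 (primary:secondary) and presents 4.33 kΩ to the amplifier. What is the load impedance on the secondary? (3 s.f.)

Z_s ≈ 4.00 Ω

Z_s = Z_p/(N_p/N_s)² = 4330/32.9² = 4.00 Ω.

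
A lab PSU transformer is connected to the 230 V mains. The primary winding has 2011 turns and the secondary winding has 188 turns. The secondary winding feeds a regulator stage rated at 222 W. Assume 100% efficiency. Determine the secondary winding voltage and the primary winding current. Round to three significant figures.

V_s = V_p × N_s/N_p = 230 × 188/2011 = 21.502 V.
I_s = P/V_s = 222/21.502 = 10.325 A.
I_p = I_s × N_s/N_p = 10.325 × 188/2011 = 0.965 A.

V_s ≈ 21.5 V, I_p ≈ 0.965 A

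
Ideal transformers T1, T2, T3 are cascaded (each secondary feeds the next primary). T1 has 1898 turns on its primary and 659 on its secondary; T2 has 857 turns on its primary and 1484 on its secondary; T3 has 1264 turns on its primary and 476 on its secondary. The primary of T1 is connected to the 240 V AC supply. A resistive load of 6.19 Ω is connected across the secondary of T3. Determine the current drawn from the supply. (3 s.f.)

Secondary of T1: V = 240.00 × 659/1898 = 83.330 V.
Secondary of T2: V = 83.330 × 1484/857 = 144.30 V.
Secondary of T3: V = 144.30 × 476/1264 = 54.339 V.
I_load = 54.339/6.19 = 8.7785 A, so P_out = 54.339 × 8.7785 = 477.02 W.
All ideal ⇒ P_in = P_out, so I_supply = 477.02/240 = 1.99 A.

I_supply ≈ 1.99 A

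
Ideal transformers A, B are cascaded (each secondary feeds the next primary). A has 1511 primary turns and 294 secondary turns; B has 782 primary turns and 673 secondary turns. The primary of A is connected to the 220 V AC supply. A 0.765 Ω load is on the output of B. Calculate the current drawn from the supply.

I_supply ≈ 8.06 A

Secondary of A: V = 220.00 × 294/1511 = 42.806 V.
Secondary of B: V = 42.806 × 673/782 = 36.840 V.
I_load = 36.840/0.765 = 48.156 A, so P_out = 36.840 × 48.156 = 1774.1 W.
All ideal ⇒ P_in = P_out, so I_supply = 1774.1/220 = 8.06 A.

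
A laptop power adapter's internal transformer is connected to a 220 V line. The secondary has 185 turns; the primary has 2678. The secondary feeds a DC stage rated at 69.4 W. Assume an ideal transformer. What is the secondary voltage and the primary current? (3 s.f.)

V_s ≈ 15.2 V, I_p ≈ 0.315 A

V_s = V_p × N_s/N_p = 220 × 185/2678 = 15.198 V.
I_s = P/V_s = 69.4/15.198 = 4.5664 A.
I_p = I_s × N_s/N_p = 4.5664 × 185/2678 = 0.315 A.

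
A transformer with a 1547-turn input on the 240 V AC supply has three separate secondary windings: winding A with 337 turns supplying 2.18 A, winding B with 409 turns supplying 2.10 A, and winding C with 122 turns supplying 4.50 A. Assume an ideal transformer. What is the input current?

I_in ≈ 1.38 A

V_A = 240 × 337/1547 = 52.282 V; V_B = 240 × 409/1547 = 63.452 V; V_C = 240 × 122/1547 = 18.927 V.
P_out = V_A I_A + V_B I_B + V_C I_C = 52.282×2.18 + 63.452×2.10 + 18.927×4.50 = 113.97 + 133.25 + 85.171 = 332.39 W.
Ideal ⇒ P_in = P_out, so I_in = P_out/V_in = 332.39/240 = 1.38 A.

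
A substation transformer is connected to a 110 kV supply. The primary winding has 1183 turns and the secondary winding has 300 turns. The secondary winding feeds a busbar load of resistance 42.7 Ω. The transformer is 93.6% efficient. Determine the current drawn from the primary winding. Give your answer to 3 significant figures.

I_p ≈ 177 A

V_s = 110000 × 300/1183 = 27895 V.
I_s = V_s/R = 27895/42.7 = 653.28 A.
P_out = V_s I_s = 27895 × 653.28 = 1.8223×10^7 W.
P_in = P_out/η = 1.8223×10^7/0.936 = 1.9469×10^7 W.
I_p = P_in/V_p = 1.9469×10^7/110000 = 177 A.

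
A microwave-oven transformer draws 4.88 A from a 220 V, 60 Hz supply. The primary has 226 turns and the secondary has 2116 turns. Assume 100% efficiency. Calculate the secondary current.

I_s ≈ 0.521 A

I_s/I_p = N_p/N_s, so I_s = 4.88 × 226/2116 = 0.521 A.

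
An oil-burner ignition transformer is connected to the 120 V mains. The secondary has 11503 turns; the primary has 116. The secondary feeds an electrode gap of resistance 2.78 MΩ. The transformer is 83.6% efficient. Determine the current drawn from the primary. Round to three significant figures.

V_s = 120 × 11503/116 = 11900 V.
I_s = V_s/R = 11900/(2.78×10^6) = 0.0042805 A.
P_out = V_s I_s = 11900 × 0.0042805 = 50.936 W.
P_in = P_out/η = 50.936/0.836 = 60.928 W.
I_p = P_in/V_p = 60.928/120 = 0.508 A.

I_p ≈ 0.508 A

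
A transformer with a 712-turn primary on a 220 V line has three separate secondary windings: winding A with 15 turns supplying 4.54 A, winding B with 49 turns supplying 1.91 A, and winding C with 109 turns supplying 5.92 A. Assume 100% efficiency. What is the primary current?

V_A = 220 × 15/712 = 4.6348 V; V_B = 220 × 49/712 = 15.140 V; V_C = 220 × 109/712 = 33.680 V.
P_out = V_A I_A + V_B I_B + V_C I_C = 4.6348×4.54 + 15.140×1.91 + 33.680×5.92 = 21.042 + 28.918 + 199.38 = 249.34 W.
Ideal ⇒ P_in = P_out, so I_p = P_out/V_p = 249.34/220 = 1.13 A.

I_p ≈ 1.13 A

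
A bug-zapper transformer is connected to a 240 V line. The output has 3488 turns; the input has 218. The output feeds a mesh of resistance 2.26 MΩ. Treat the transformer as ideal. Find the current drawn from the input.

V_out = V_in × N_out/N_in = 240 × 3488/218 = 3840.0 V.
I_out = V_out/R = 3840.0/(2.26×10^6) = 0.0016991 A.
For an ideal transformer I_in N_in = I_out N_out, so I_in = 0.0016991 × 3488/218 = 0.0272 A.

I_in ≈ 0.0272 A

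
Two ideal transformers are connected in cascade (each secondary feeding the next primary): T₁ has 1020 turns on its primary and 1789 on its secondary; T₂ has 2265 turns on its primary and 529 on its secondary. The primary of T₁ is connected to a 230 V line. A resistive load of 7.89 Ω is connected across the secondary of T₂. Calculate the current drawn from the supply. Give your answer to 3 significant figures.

Secondary of T₁: V = 230.00 × 1789/1020 = 403.40 V.
Secondary of T₂: V = 403.40 × 529/2265 = 94.216 V.
I_load = 94.216/7.89 = 11.941 A, so P_out = 94.216 × 11.941 = 1125.1 W.
All ideal ⇒ P_in = P_out, so I_supply = 1125.1/230 = 4.89 A.

I_supply ≈ 4.89 A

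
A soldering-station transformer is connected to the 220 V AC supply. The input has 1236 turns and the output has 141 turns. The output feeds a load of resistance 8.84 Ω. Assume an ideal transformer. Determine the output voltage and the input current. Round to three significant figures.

V_out = V_in × N_out/N_in = 220 × 141/1236 = 25.097 V.
I_out = V_out/R = 25.097/8.84 = 2.8390 A.
I_in = I_out × N_out/N_in = 2.8390 × 141/1236 = 0.324 A.

V_out ≈ 25.1 V, I_in ≈ 0.324 A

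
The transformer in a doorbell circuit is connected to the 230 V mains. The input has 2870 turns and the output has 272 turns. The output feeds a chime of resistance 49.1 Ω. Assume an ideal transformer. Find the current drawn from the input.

V_out = V_in × N_out/N_in = 230 × 272/2870 = 21.798 V.
I_out = V_out/R = 21.798/49.1 = 0.44395 A.
For an ideal transformer I_in N_in = I_out N_out, so I_in = 0.44395 × 272/2870 = 0.0421 A.

I_in ≈ 0.0421 A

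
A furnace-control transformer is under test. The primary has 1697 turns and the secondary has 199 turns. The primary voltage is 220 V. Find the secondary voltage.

V_s ≈ 25.8 V

V_s/V_p = N_s/N_p, so V_s = 220 × 199/1697 = 25.8 V.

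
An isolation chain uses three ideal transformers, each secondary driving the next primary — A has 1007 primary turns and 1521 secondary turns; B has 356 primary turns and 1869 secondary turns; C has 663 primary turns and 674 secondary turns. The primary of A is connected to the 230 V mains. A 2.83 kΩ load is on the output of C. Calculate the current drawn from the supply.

I_supply ≈ 5.28 A

After A: V = 230.00 × 1521/1007 = 347.40 V.
After B: V = 347.40 × 1869/356 = 1823.8 V.
After C: V = 1823.8 × 674/663 = 1854.1 V.
I_load = 1854.1/2830 = 0.65516 A, so P_out = 1854.1 × 0.65516 = 1214.7 W.
All ideal ⇒ P_in = P_out, so I_supply = 1214.7/230 = 5.28 A.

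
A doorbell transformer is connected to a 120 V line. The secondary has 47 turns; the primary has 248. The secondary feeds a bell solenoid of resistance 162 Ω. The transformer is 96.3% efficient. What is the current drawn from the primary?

V_s = 120 × 47/248 = 22.742 V.
I_s = V_s/R = 22.742/162 = 0.14038 A.
P_out = V_s I_s = 22.742 × 0.14038 = 3.1926 W.
P_in = P_out/η = 3.1926/0.963 = 3.3152 W.
I_p = P_in/V_p = 3.3152/120 = 0.0276 A.

I_p ≈ 0.0276 A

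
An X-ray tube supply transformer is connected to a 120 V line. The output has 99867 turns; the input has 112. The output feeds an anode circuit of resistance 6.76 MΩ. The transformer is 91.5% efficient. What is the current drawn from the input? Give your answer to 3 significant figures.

V_out = 120 × 99867/112 = 107000 V.
I_out = V_out/R = 107000/(6.76×10^6) = 0.015828 A.
P_out = V_out I_out = 107000 × 0.015828 = 1693.7 W.
P_in = P_out/η = 1693.7/0.915 = 1851.0 W.
I_in = P_in/V_in = 1851.0/120 = 15.4 A.

I_in ≈ 15.4 A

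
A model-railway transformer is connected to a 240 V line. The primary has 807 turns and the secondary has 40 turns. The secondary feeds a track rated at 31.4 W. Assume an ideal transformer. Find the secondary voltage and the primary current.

V_s = V_p × N_s/N_p = 240 × 40/807 = 11.896 V.
I_s = P/V_s = 31.4/11.896 = 2.6396 A.
I_p = I_s × N_s/N_p = 2.6396 × 40/807 = 0.131 A.

V_s ≈ 11.9 V, I_p ≈ 0.131 A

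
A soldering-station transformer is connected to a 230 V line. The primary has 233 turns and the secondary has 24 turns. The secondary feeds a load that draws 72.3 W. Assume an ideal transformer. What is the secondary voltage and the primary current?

V_s ≈ 23.7 V, I_p ≈ 0.314 A

V_s = V_p × N_s/N_p = 230 × 24/233 = 23.691 V.
I_s = P/V_s = 72.3/23.691 = 3.0518 A.
I_p = I_s × N_s/N_p = 3.0518 × 24/233 = 0.314 A.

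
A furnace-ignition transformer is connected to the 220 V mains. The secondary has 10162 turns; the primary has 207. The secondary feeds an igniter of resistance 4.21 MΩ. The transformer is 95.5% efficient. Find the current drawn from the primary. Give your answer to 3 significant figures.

I_p ≈ 0.132 A

V_s = 220 × 10162/207 = 10800 V.
I_s = V_s/R = 10800/(4.21×10^6) = 0.0025654 A.
P_out = V_s I_s = 10800 × 0.0025654 = 27.706 W.
P_in = P_out/η = 27.706/0.955 = 29.012 W.
I_p = P_in/V_p = 29.012/220 = 0.132 A.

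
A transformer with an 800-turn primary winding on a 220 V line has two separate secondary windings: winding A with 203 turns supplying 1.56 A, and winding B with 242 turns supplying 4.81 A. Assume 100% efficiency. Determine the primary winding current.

V_A = 220 × 203/800 = 55.825 V; V_B = 220 × 242/800 = 66.550 V.
P_out = V_A I_A + V_B I_B = 55.825×1.56 + 66.550×4.81 = 87.087 + 320.11 = 407.19 W.
Ideal ⇒ P_in = P_out, so I_p = P_out/V_p = 407.19/220 = 1.85 A.

I_p ≈ 1.85 A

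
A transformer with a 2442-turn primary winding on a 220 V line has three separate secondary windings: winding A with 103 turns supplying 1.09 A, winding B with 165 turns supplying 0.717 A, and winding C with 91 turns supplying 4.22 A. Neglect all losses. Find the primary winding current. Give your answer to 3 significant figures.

I_p ≈ 0.252 A

V_A = 220 × 103/2442 = 9.2793 V; V_B = 220 × 165/2442 = 14.865 V; V_C = 220 × 91/2442 = 8.1982 V.
P_out = V_A I_A + V_B I_B + V_C I_C = 9.2793×1.09 + 14.865×0.717 + 8.1982×4.22 = 10.114 + 10.658 + 34.596 = 55.369 W.
Ideal ⇒ P_in = P_out, so I_p = P_out/V_p = 55.369/220 = 0.252 A.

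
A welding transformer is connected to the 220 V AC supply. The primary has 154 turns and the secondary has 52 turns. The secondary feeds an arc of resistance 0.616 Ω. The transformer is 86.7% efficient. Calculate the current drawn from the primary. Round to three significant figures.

I_p ≈ 47.0 A

V_s = 220 × 52/154 = 74.286 V.
I_s = V_s/R = 74.286/0.616 = 120.59 A.
P_out = V_s I_s = 74.286 × 120.59 = 8958.4 W.
P_in = P_out/η = 8958.4/0.867 = 10333 W.
I_p = P_in/V_p = 10333/220 = 47.0 A.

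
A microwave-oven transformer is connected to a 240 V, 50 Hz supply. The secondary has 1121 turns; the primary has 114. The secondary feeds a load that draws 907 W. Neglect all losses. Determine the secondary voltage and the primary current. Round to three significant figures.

V_s ≈ 2360 V, I_p ≈ 3.78 A

V_s = V_p × N_s/N_p = 240 × 1121/114 = 2360.0 V.
I_s = P/V_s = 907/2360.0 = 0.38432 A.
I_p = I_s × N_s/N_p = 0.38432 × 1121/114 = 3.78 A.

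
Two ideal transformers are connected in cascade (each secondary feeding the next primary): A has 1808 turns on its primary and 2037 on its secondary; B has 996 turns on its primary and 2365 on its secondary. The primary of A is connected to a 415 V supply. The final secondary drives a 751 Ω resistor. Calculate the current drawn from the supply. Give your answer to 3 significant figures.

After A: V = 415.00 × 2037/1808 = 467.56 V.
After B: V = 467.56 × 2365/996 = 1110.2 V.
I_load = 1110.2/751 = 1.4783 A, so P_out = 1110.2 × 1.4783 = 1641.3 W.
All ideal ⇒ P_in = P_out, so I_supply = 1641.3/415 = 3.95 A.

I_supply ≈ 3.95 A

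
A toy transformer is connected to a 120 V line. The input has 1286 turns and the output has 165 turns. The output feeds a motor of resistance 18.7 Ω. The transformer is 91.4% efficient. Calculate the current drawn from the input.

V_out = 120 × 165/1286 = 15.397 V.
I_out = V_out/R = 15.397/18.7 = 0.82335 A.
P_out = V_out I_out = 15.397 × 0.82335 = 12.677 W.
P_in = P_out/η = 12.677/0.914 = 13.869 W.
I_in = P_in/V_in = 13.869/120 = 0.116 A.

I_in ≈ 0.116 A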